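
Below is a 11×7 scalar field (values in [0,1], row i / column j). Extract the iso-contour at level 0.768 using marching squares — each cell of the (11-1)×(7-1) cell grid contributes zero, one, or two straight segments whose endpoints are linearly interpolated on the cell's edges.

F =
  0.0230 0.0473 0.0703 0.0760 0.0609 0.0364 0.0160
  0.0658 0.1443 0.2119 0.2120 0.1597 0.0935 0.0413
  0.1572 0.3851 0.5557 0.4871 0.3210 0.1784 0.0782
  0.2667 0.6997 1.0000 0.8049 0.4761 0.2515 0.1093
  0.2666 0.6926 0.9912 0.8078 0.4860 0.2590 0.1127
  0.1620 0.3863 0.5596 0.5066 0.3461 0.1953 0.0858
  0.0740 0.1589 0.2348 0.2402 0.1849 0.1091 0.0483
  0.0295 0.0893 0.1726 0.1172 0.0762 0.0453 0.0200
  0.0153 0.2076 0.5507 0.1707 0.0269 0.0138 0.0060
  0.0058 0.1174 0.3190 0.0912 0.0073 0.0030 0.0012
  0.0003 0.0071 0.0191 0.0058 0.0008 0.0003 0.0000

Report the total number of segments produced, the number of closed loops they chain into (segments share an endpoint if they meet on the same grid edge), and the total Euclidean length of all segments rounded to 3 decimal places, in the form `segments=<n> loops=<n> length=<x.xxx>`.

cell (2,1): code 0100 → (2.478,2.000)–(3.000,1.227)
cell (2,2): code 1100 → (2.884,3.000)–(2.478,2.000)
cell (2,3): code 1000 → (3.000,3.112)–(2.884,3.000)
cell (3,1): code 0110 → (3.000,1.227)–(4.000,1.253)
cell (3,3): code 1001 → (4.000,3.124)–(3.000,3.112)
cell (4,1): code 0010 → (4.000,1.253)–(4.517,2.000)
cell (4,2): code 0011 → (4.517,2.000)–(4.132,3.000)
cell (4,3): code 0001 → (4.132,3.000)–(4.000,3.124)
total: 8 segments, chained into 1 closed loop(s), length Σ = 6.335123

segments=8 loops=1 length=6.335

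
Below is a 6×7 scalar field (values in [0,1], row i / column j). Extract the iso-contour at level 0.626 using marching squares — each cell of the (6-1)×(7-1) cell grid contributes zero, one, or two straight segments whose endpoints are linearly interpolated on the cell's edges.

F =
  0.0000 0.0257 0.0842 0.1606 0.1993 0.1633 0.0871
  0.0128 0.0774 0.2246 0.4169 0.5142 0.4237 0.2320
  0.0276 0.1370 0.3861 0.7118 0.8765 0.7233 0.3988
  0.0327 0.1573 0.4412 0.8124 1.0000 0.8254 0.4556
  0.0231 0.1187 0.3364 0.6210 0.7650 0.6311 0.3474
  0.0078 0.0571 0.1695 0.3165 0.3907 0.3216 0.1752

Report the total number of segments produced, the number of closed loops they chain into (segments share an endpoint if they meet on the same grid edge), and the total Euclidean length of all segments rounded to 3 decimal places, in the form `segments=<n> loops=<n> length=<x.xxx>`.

cell (1,2): code 0100 → (1.709,3.000)–(2.000,2.737)
cell (1,3): code 1100 → (1.309,4.000)–(1.709,3.000)
cell (1,4): code 1100 → (1.675,5.000)–(1.309,4.000)
cell (1,5): code 1000 → (2.000,5.300)–(1.675,5.000)
cell (2,2): code 0110 → (2.000,2.737)–(3.000,2.498)
cell (2,5): code 1001 → (3.000,5.539)–(2.000,5.300)
cell (3,2): code 0010 → (3.000,2.498)–(3.974,3.000)
cell (3,3): code 0111 → (3.974,3.000)–(4.000,3.035)
cell (3,5): code 1001 → (4.000,5.018)–(3.000,5.539)
cell (4,3): code 0010 → (4.000,3.035)–(4.371,4.000)
cell (4,4): code 0011 → (4.371,4.000)–(4.016,5.000)
cell (4,5): code 0001 → (4.016,5.000)–(4.000,5.018)
total: 12 segments, chained into 1 closed loop(s), length Σ = 9.419756

segments=12 loops=1 length=9.420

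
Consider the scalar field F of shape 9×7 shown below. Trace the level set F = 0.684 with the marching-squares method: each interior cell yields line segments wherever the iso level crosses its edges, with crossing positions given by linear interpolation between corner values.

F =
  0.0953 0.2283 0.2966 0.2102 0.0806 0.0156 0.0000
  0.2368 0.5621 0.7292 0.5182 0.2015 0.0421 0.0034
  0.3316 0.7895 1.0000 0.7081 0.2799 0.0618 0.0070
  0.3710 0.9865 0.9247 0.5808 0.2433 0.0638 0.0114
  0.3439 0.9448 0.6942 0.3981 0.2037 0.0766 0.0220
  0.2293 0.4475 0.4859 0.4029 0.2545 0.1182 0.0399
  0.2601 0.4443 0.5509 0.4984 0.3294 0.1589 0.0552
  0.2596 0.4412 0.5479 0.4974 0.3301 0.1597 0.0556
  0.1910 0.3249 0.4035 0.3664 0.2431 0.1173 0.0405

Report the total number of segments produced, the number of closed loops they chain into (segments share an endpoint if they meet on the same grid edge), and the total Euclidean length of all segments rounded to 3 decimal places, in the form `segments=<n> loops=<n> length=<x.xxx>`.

segments=14 loops=1 length=9.411

cell (0,1): code 0100 → (0.896,2.000)–(1.000,1.730)
cell (0,2): code 1000 → (1.000,2.214)–(0.896,2.000)
cell (1,0): code 0100 → (1.536,1.000)–(2.000,0.770)
cell (1,1): code 1110 → (1.000,1.730)–(1.536,1.000)
cell (1,2): code 1101 → (1.873,3.000)–(1.000,2.214)
cell (1,3): code 1000 → (2.000,3.056)–(1.873,3.000)
cell (2,0): code 0110 → (2.000,0.770)–(3.000,0.509)
cell (2,2): code 1011 → (3.000,2.700)–(2.189,3.000)
cell (2,3): code 0001 → (2.189,3.000)–(2.000,3.056)
cell (3,0): code 0110 → (3.000,0.509)–(4.000,0.566)
cell (3,2): code 1001 → (4.000,2.034)–(3.000,2.700)
cell (4,0): code 0010 → (4.000,0.566)–(4.524,1.000)
cell (4,1): code 0011 → (4.524,1.000)–(4.049,2.000)
cell (4,2): code 0001 → (4.049,2.000)–(4.000,2.034)
total: 14 segments, chained into 1 closed loop(s), length Σ = 9.411233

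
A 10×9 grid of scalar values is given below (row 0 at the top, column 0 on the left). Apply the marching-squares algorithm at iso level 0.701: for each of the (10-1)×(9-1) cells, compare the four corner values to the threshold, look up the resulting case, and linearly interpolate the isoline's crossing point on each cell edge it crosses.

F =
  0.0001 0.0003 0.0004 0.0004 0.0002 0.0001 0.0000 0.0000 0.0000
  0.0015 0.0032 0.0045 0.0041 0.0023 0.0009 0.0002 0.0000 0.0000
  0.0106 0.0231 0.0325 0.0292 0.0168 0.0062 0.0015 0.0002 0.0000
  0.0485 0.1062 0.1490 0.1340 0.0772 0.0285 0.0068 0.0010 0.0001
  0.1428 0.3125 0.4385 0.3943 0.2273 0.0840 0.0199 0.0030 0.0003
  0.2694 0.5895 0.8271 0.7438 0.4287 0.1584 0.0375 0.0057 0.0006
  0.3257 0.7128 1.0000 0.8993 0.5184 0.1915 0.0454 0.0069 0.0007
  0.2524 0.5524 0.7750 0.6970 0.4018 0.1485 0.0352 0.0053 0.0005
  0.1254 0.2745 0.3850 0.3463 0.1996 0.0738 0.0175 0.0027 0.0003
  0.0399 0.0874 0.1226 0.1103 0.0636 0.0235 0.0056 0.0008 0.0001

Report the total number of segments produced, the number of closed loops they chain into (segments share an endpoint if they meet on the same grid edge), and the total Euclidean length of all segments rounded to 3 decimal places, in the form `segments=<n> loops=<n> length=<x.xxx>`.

segments=12 loops=1 length=7.753

cell (4,1): code 0100 → (4.676,2.000)–(5.000,1.469)
cell (4,2): code 1100 → (4.878,3.000)–(4.676,2.000)
cell (4,3): code 1000 → (5.000,3.136)–(4.878,3.000)
cell (5,0): code 0100 → (5.904,1.000)–(6.000,0.970)
cell (5,1): code 1110 → (5.000,1.469)–(5.904,1.000)
cell (5,3): code 1001 → (6.000,3.521)–(5.000,3.136)
cell (6,0): code 0010 → (6.000,0.970)–(6.074,1.000)
cell (6,1): code 0111 → (6.074,1.000)–(7.000,1.668)
cell (6,2): code 1011 → (7.000,2.949)–(6.980,3.000)
cell (6,3): code 0001 → (6.980,3.000)–(6.000,3.521)
cell (7,1): code 0010 → (7.000,1.668)–(7.190,2.000)
cell (7,2): code 0001 → (7.190,2.000)–(7.000,2.949)
total: 12 segments, chained into 1 closed loop(s), length Σ = 7.752547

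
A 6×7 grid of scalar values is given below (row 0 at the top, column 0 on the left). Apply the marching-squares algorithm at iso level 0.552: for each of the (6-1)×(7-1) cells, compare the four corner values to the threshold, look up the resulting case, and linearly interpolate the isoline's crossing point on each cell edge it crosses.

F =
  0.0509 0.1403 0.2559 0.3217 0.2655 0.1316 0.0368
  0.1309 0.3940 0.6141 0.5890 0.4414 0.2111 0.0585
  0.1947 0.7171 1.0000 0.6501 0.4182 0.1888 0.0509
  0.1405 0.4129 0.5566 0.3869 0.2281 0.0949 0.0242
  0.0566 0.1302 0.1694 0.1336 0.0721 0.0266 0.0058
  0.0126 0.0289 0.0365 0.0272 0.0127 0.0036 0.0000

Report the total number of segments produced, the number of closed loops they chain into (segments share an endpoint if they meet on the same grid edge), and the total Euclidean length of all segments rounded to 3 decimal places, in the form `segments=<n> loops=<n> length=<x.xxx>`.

segments=12 loops=1 length=7.586

cell (0,1): code 0100 → (0.827,2.000)–(1.000,1.718)
cell (0,2): code 1100 → (0.862,3.000)–(0.827,2.000)
cell (0,3): code 1000 → (1.000,3.251)–(0.862,3.000)
cell (1,0): code 0100 → (1.489,1.000)–(2.000,0.684)
cell (1,1): code 1110 → (1.000,1.718)–(1.489,1.000)
cell (1,3): code 1001 → (2.000,3.423)–(1.000,3.251)
cell (2,0): code 0010 → (2.000,0.684)–(2.543,1.000)
cell (2,1): code 0111 → (2.543,1.000)–(3.000,1.968)
cell (2,2): code 1011 → (3.000,2.027)–(2.373,3.000)
cell (2,3): code 0001 → (2.373,3.000)–(2.000,3.423)
cell (3,1): code 0010 → (3.000,1.968)–(3.012,2.000)
cell (3,2): code 0001 → (3.012,2.000)–(3.000,2.027)
total: 12 segments, chained into 1 closed loop(s), length Σ = 7.586008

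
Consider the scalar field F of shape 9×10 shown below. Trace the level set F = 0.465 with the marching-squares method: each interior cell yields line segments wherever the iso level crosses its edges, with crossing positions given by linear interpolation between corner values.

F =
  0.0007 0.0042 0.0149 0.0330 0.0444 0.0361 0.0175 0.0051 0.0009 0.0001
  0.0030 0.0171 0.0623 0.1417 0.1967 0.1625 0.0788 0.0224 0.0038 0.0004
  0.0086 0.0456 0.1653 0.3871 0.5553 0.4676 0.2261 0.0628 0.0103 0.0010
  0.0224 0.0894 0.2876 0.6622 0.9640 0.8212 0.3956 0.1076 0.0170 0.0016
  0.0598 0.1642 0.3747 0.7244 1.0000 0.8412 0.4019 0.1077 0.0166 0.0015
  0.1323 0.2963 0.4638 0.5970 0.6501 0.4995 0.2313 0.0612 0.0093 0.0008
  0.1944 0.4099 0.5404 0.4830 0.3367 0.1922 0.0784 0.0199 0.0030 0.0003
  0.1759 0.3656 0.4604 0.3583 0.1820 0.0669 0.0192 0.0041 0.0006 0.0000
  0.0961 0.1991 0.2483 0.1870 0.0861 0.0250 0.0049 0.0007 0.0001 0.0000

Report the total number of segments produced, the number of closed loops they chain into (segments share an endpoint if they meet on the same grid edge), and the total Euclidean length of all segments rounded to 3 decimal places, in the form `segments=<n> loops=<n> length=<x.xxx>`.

segments=18 loops=1 length=14.637

cell (1,3): code 0100 → (1.748,4.000)–(2.000,3.463)
cell (1,4): code 1100 → (1.991,5.000)–(1.748,4.000)
cell (1,5): code 1000 → (2.000,5.011)–(1.991,5.000)
cell (2,2): code 0100 → (2.283,3.000)–(3.000,2.474)
cell (2,3): code 1110 → (2.000,3.463)–(2.283,3.000)
cell (2,5): code 1001 → (3.000,5.837)–(2.000,5.011)
cell (3,2): code 0110 → (3.000,2.474)–(4.000,2.258)
cell (3,5): code 1001 → (4.000,5.856)–(3.000,5.837)
cell (4,2): code 0110 → (4.000,2.258)–(5.000,2.009)
cell (4,5): code 1001 → (5.000,5.129)–(4.000,5.856)
cell (5,1): code 0100 → (5.016,2.000)–(6.000,1.422)
cell (5,2): code 1110 → (5.000,2.009)–(5.016,2.000)
cell (5,3): code 1011 → (6.000,3.123)–(5.591,4.000)
cell (5,4): code 0011 → (5.591,4.000)–(5.112,5.000)
cell (5,5): code 0001 → (5.112,5.000)–(5.000,5.129)
cell (6,1): code 0010 → (6.000,1.422)–(6.942,2.000)
cell (6,2): code 0011 → (6.942,2.000)–(6.144,3.000)
cell (6,3): code 0001 → (6.144,3.000)–(6.000,3.123)
total: 18 segments, chained into 1 closed loop(s), length Σ = 14.636855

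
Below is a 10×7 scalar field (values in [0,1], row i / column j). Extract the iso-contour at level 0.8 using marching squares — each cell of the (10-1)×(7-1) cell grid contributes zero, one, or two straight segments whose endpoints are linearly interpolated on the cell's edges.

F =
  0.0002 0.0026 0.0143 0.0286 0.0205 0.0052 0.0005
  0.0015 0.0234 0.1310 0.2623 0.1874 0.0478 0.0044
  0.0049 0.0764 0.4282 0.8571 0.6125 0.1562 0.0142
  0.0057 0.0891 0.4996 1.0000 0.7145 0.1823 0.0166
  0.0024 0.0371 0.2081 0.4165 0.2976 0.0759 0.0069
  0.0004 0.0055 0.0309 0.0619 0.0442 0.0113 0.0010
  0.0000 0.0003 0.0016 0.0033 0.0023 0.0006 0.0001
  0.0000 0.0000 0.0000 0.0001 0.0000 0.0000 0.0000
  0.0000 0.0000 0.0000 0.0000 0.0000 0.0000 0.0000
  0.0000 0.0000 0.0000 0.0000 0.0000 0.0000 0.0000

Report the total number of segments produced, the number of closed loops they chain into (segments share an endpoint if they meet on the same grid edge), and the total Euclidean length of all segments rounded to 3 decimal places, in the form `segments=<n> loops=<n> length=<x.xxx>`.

cell (1,2): code 0100 → (1.904,3.000)–(2.000,2.867)
cell (1,3): code 1000 → (2.000,3.233)–(1.904,3.000)
cell (2,2): code 0110 → (2.000,2.867)–(3.000,2.600)
cell (2,3): code 1001 → (3.000,3.701)–(2.000,3.233)
cell (3,2): code 0010 → (3.000,2.600)–(3.343,3.000)
cell (3,3): code 0001 → (3.343,3.000)–(3.000,3.701)
total: 6 segments, chained into 1 closed loop(s), length Σ = 3.861573

segments=6 loops=1 length=3.862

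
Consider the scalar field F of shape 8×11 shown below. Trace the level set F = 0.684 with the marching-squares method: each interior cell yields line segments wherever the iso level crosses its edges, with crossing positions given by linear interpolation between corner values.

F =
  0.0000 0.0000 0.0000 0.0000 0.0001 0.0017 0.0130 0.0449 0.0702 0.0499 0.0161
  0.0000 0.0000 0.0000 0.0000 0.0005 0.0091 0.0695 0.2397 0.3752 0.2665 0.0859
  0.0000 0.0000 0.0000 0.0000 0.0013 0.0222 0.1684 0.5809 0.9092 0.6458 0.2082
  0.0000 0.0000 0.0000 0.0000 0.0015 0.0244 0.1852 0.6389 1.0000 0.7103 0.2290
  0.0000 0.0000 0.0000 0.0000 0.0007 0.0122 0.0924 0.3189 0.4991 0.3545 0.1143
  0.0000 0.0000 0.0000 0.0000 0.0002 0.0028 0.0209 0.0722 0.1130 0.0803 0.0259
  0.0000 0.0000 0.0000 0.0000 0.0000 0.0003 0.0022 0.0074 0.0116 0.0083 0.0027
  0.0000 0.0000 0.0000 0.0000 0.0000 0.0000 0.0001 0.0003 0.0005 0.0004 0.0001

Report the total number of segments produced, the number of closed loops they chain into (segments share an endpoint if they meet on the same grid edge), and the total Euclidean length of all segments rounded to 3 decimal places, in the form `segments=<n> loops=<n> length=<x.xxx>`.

segments=8 loops=1 length=6.113

cell (1,7): code 0100 → (1.578,8.000)–(2.000,7.314)
cell (1,8): code 1000 → (2.000,8.855)–(1.578,8.000)
cell (2,7): code 0110 → (2.000,7.314)–(3.000,7.125)
cell (2,8): code 1101 → (2.592,9.000)–(2.000,8.855)
cell (2,9): code 1000 → (3.000,9.055)–(2.592,9.000)
cell (3,7): code 0010 → (3.000,7.125)–(3.631,8.000)
cell (3,8): code 0011 → (3.631,8.000)–(3.074,9.000)
cell (3,9): code 0001 → (3.074,9.000)–(3.000,9.055)
total: 8 segments, chained into 1 closed loop(s), length Σ = 6.112777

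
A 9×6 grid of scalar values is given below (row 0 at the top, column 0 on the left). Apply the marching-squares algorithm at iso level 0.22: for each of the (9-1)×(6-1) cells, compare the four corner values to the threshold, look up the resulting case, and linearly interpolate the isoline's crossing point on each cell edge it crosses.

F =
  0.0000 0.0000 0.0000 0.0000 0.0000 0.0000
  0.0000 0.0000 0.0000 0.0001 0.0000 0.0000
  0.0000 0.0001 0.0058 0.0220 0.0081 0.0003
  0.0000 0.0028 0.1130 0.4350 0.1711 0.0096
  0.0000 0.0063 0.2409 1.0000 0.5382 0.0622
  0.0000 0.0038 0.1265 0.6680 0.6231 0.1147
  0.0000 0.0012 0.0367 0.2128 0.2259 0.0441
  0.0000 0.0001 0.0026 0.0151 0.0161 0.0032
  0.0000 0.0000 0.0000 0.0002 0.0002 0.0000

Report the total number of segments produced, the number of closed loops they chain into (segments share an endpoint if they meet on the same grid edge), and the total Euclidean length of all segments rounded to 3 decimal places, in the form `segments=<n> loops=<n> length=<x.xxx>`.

cell (2,2): code 0100 → (2.479,3.000)–(3.000,2.332)
cell (2,3): code 1000 → (3.000,3.815)–(2.479,3.000)
cell (3,1): code 0100 → (3.837,2.000)–(4.000,1.911)
cell (3,2): code 1110 → (3.000,2.332)–(3.837,2.000)
cell (3,3): code 1101 → (3.133,4.000)–(3.000,3.815)
cell (3,4): code 1000 → (4.000,4.668)–(3.133,4.000)
cell (4,1): code 0010 → (4.000,1.911)–(4.183,2.000)
cell (4,2): code 0111 → (4.183,2.000)–(5.000,2.173)
cell (4,4): code 1001 → (5.000,4.793)–(4.000,4.668)
cell (5,2): code 0010 → (5.000,2.173)–(5.984,3.000)
cell (5,3): code 0111 → (5.984,3.000)–(6.000,3.550)
cell (5,4): code 1001 → (6.000,4.032)–(5.000,4.793)
cell (6,3): code 0010 → (6.000,3.550)–(6.028,4.000)
cell (6,4): code 0001 → (6.028,4.000)–(6.000,4.032)
total: 14 segments, chained into 1 closed loop(s), length Σ = 9.854970

segments=14 loops=1 length=9.855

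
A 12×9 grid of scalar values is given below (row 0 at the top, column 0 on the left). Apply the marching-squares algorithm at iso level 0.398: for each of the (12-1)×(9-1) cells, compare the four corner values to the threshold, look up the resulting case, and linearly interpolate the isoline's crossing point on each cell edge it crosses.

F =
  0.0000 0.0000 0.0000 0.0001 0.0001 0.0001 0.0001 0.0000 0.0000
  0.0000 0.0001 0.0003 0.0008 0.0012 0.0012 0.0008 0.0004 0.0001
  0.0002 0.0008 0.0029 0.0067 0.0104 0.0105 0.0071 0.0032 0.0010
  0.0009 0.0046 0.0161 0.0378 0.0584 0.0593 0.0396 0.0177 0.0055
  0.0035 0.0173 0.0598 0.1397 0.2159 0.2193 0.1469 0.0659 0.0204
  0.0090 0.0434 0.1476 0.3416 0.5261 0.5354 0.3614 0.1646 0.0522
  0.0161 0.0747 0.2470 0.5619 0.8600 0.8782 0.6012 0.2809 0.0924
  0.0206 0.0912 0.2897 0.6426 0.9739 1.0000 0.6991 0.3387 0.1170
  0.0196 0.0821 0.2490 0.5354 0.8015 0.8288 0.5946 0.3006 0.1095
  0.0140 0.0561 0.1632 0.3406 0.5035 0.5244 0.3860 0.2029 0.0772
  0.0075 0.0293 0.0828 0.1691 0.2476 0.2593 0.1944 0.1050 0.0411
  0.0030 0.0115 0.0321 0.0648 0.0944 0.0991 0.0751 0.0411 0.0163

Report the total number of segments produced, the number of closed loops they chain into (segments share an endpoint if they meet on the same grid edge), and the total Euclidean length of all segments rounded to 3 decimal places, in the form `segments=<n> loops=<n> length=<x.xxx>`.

cell (4,3): code 0100 → (4.587,4.000)–(5.000,3.306)
cell (4,4): code 1100 → (4.565,5.000)–(4.587,4.000)
cell (4,5): code 1000 → (5.000,5.790)–(4.565,5.000)
cell (5,2): code 0100 → (5.256,3.000)–(6.000,2.480)
cell (5,3): code 1110 → (5.000,3.306)–(5.256,3.000)
cell (5,5): code 1101 → (5.153,6.000)–(5.000,5.790)
cell (5,6): code 1000 → (6.000,6.634)–(5.153,6.000)
cell (6,2): code 0110 → (6.000,2.480)–(7.000,2.307)
cell (6,6): code 1001 → (7.000,6.835)–(6.000,6.634)
cell (7,2): code 0110 → (7.000,2.307)–(8.000,2.520)
cell (7,6): code 1001 → (8.000,6.669)–(7.000,6.835)
cell (8,2): code 0010 → (8.000,2.520)–(8.705,3.000)
cell (8,3): code 0111 → (8.705,3.000)–(9.000,3.352)
cell (8,5): code 1011 → (9.000,5.913)–(8.942,6.000)
cell (8,6): code 0001 → (8.942,6.000)–(8.000,6.669)
cell (9,3): code 0010 → (9.000,3.352)–(9.412,4.000)
cell (9,4): code 0011 → (9.412,4.000)–(9.477,5.000)
cell (9,5): code 0001 → (9.477,5.000)–(9.000,5.913)
total: 18 segments, chained into 1 closed loop(s), length Σ = 14.777805

segments=18 loops=1 length=14.778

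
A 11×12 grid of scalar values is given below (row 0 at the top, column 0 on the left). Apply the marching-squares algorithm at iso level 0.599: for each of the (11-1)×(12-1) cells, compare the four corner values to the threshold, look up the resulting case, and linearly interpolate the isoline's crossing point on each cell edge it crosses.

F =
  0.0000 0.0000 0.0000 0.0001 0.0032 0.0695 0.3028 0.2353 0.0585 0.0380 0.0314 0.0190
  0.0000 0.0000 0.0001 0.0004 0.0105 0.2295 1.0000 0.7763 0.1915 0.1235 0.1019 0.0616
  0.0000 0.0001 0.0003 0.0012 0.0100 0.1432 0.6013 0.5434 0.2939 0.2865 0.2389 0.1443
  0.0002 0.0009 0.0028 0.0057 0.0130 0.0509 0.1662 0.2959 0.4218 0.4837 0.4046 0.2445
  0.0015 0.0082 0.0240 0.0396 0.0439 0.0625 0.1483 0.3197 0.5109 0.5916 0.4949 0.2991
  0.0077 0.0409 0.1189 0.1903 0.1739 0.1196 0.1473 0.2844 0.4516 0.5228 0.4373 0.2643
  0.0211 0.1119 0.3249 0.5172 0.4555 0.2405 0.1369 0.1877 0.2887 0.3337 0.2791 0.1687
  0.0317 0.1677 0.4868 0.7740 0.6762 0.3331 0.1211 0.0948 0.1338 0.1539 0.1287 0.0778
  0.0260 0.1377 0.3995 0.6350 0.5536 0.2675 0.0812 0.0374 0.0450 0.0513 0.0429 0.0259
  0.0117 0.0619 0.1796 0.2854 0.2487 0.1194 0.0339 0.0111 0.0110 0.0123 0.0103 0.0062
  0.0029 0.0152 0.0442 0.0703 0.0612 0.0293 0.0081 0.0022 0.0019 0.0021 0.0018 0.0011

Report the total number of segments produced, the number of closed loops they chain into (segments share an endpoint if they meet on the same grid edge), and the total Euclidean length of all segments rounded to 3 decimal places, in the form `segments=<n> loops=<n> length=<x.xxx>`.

segments=16 loops=2 length=10.693

cell (0,5): code 0100 → (0.425,6.000)–(1.000,5.480)
cell (0,6): code 1100 → (0.672,7.000)–(0.425,6.000)
cell (0,7): code 1000 → (1.000,7.303)–(0.672,7.000)
cell (1,5): code 0110 → (1.000,5.480)–(2.000,5.995)
cell (1,6): code 1011 → (2.000,6.040)–(1.761,7.000)
cell (1,7): code 0001 → (1.761,7.000)–(1.000,7.303)
cell (2,5): code 0010 → (2.000,5.995)–(2.005,6.000)
cell (2,6): code 0001 → (2.005,6.000)–(2.000,6.040)
cell (6,2): code 0100 → (6.319,3.000)–(7.000,2.391)
cell (6,3): code 1100 → (6.650,4.000)–(6.319,3.000)
cell (6,4): code 1000 → (7.000,4.225)–(6.650,4.000)
cell (7,2): code 0110 → (7.000,2.391)–(8.000,2.847)
cell (7,3): code 1011 → (8.000,3.442)–(7.630,4.000)
cell (7,4): code 0001 → (7.630,4.000)–(7.000,4.225)
cell (8,2): code 0010 → (8.000,2.847)–(8.103,3.000)
cell (8,3): code 0001 → (8.103,3.000)–(8.000,3.442)
total: 16 segments, chained into 2 closed loop(s), length Σ = 10.693050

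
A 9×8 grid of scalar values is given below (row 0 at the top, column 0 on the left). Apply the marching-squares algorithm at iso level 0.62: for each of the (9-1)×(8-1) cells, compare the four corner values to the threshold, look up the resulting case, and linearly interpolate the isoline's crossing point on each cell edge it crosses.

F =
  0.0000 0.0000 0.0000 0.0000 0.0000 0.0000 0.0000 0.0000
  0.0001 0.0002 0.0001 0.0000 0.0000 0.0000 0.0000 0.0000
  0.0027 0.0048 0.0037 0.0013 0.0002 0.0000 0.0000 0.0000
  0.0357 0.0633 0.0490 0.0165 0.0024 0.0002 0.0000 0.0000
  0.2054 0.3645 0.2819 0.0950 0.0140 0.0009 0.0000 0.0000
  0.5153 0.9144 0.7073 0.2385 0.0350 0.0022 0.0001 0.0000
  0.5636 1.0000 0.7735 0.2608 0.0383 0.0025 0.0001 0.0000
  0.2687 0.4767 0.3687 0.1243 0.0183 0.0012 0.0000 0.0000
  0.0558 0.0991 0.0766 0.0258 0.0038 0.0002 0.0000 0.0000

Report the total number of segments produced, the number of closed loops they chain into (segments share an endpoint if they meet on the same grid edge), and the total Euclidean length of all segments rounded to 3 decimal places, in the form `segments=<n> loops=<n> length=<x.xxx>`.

segments=8 loops=1 length=6.932

cell (4,0): code 0100 → (4.465,1.000)–(5.000,0.262)
cell (4,1): code 1100 → (4.795,2.000)–(4.465,1.000)
cell (4,2): code 1000 → (5.000,2.186)–(4.795,2.000)
cell (5,0): code 0110 → (5.000,0.262)–(6.000,0.129)
cell (5,2): code 1001 → (6.000,2.299)–(5.000,2.186)
cell (6,0): code 0010 → (6.000,0.129)–(6.726,1.000)
cell (6,1): code 0011 → (6.726,1.000)–(6.379,2.000)
cell (6,2): code 0001 → (6.379,2.000)–(6.000,2.299)
total: 8 segments, chained into 1 closed loop(s), length Σ = 6.932311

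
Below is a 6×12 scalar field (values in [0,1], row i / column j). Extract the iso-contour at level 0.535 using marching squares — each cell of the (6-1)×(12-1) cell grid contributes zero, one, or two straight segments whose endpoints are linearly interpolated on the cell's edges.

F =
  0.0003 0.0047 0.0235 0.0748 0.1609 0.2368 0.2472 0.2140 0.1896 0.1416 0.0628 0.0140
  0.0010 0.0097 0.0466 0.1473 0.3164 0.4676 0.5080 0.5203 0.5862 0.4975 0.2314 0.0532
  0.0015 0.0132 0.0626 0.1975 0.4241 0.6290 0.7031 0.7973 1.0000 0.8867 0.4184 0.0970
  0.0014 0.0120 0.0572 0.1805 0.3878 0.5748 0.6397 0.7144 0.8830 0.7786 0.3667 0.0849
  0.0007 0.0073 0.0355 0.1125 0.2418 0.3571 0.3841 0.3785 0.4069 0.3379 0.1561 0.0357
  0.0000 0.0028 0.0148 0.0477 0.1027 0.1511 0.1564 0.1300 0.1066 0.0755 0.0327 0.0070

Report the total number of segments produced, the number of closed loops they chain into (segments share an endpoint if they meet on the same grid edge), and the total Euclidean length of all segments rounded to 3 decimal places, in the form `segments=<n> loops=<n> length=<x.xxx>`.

segments=16 loops=1 length=13.201

cell (0,7): code 0100 → (0.871,8.000)–(1.000,7.223)
cell (0,8): code 1000 → (1.000,8.577)–(0.871,8.000)
cell (1,4): code 0100 → (1.418,5.000)–(2.000,4.541)
cell (1,5): code 1100 → (1.138,6.000)–(1.418,5.000)
cell (1,6): code 1100 → (1.053,7.000)–(1.138,6.000)
cell (1,7): code 1110 → (1.000,7.223)–(1.053,7.000)
cell (1,8): code 1101 → (1.096,9.000)–(1.000,8.577)
cell (1,9): code 1000 → (2.000,9.751)–(1.096,9.000)
cell (2,4): code 0110 → (2.000,4.541)–(3.000,4.787)
cell (2,9): code 1001 → (3.000,9.591)–(2.000,9.751)
cell (3,4): code 0010 → (3.000,4.787)–(3.183,5.000)
cell (3,5): code 0011 → (3.183,5.000)–(3.410,6.000)
cell (3,6): code 0011 → (3.410,6.000)–(3.534,7.000)
cell (3,7): code 0011 → (3.534,7.000)–(3.731,8.000)
cell (3,8): code 0011 → (3.731,8.000)–(3.553,9.000)
cell (3,9): code 0001 → (3.553,9.000)–(3.000,9.591)
total: 16 segments, chained into 1 closed loop(s), length Σ = 13.200825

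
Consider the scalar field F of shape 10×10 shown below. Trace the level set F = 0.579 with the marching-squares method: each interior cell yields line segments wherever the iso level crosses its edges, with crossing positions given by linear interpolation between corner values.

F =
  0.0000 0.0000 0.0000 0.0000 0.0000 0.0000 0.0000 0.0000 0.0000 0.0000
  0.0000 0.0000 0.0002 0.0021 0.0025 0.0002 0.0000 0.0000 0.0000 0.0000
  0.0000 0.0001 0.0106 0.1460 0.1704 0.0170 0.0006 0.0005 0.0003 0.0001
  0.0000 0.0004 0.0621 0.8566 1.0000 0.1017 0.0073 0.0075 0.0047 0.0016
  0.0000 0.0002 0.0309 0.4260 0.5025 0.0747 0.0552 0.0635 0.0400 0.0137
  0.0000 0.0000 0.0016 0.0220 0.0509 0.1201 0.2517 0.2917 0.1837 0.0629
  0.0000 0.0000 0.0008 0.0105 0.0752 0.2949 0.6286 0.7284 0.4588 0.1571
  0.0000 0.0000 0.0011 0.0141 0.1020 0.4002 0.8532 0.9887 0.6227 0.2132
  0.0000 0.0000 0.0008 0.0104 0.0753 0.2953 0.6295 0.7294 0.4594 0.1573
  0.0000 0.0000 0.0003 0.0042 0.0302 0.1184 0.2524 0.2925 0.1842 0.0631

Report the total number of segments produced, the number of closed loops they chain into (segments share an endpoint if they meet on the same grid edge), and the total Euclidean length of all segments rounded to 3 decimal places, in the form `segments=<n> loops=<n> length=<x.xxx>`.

segments=18 loops=2 length=13.180

cell (2,2): code 0100 → (2.609,3.000)–(3.000,2.651)
cell (2,3): code 1100 → (2.493,4.000)–(2.609,3.000)
cell (2,4): code 1000 → (3.000,4.469)–(2.493,4.000)
cell (3,2): code 0010 → (3.000,2.651)–(3.645,3.000)
cell (3,3): code 0011 → (3.645,3.000)–(3.846,4.000)
cell (3,4): code 0001 → (3.846,4.000)–(3.000,4.469)
cell (5,5): code 0100 → (5.868,6.000)–(6.000,5.851)
cell (5,6): code 1100 → (5.658,7.000)–(5.868,6.000)
cell (5,7): code 1000 → (6.000,7.554)–(5.658,7.000)
cell (6,5): code 0110 → (6.000,5.851)–(7.000,5.395)
cell (6,7): code 1101 → (6.733,8.000)–(6.000,7.554)
cell (6,8): code 1000 → (7.000,8.107)–(6.733,8.000)
cell (7,5): code 0110 → (7.000,5.395)–(8.000,5.849)
cell (7,7): code 1011 → (8.000,7.557)–(7.268,8.000)
cell (7,8): code 0001 → (7.268,8.000)–(7.000,8.107)
cell (8,5): code 0010 → (8.000,5.849)–(8.134,6.000)
cell (8,6): code 0011 → (8.134,6.000)–(8.344,7.000)
cell (8,7): code 0001 → (8.344,7.000)–(8.000,7.557)
total: 18 segments, chained into 2 closed loop(s), length Σ = 13.179853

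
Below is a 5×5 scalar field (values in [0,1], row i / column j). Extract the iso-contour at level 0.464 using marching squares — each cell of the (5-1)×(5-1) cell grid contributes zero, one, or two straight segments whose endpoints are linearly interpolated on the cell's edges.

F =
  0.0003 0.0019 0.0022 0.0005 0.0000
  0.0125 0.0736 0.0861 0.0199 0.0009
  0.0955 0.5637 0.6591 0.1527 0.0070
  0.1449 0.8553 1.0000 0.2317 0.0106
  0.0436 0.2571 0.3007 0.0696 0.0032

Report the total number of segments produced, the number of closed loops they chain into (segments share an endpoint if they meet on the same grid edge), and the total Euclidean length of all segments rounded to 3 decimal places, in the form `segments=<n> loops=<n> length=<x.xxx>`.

cell (1,0): code 0100 → (1.797,1.000)–(2.000,0.787)
cell (1,1): code 1100 → (1.660,2.000)–(1.797,1.000)
cell (1,2): code 1000 → (2.000,2.385)–(1.660,2.000)
cell (2,0): code 0110 → (2.000,0.787)–(3.000,0.449)
cell (2,2): code 1001 → (3.000,2.698)–(2.000,2.385)
cell (3,0): code 0010 → (3.000,0.449)–(3.654,1.000)
cell (3,1): code 0011 → (3.654,1.000)–(3.766,2.000)
cell (3,2): code 0001 → (3.766,2.000)–(3.000,2.698)
total: 8 segments, chained into 1 closed loop(s), length Σ = 6.819078

segments=8 loops=1 length=6.819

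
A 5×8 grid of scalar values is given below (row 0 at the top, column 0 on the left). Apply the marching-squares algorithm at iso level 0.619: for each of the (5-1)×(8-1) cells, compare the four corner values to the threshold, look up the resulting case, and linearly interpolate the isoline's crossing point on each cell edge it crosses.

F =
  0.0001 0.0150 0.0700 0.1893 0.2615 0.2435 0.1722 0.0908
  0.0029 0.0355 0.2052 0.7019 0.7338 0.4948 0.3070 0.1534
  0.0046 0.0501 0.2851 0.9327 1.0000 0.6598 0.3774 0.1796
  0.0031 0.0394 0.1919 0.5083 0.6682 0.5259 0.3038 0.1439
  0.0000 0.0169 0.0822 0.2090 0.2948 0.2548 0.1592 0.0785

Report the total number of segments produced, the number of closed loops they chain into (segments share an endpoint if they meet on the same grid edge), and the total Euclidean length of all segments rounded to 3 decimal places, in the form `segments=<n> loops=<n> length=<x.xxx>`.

cell (0,2): code 0100 → (0.838,3.000)–(1.000,2.833)
cell (0,3): code 1100 → (0.757,4.000)–(0.838,3.000)
cell (0,4): code 1000 → (1.000,4.480)–(0.757,4.000)
cell (1,2): code 0110 → (1.000,2.833)–(2.000,2.516)
cell (1,4): code 1101 → (1.753,5.000)–(1.000,4.480)
cell (1,5): code 1000 → (2.000,5.144)–(1.753,5.000)
cell (2,2): code 0010 → (2.000,2.516)–(2.739,3.000)
cell (2,3): code 0111 → (2.739,3.000)–(3.000,3.692)
cell (2,4): code 1011 → (3.000,4.346)–(2.305,5.000)
cell (2,5): code 0001 → (2.305,5.000)–(2.000,5.144)
cell (3,3): code 0010 → (3.000,3.692)–(3.132,4.000)
cell (3,4): code 0001 → (3.132,4.000)–(3.000,4.346)
total: 12 segments, chained into 1 closed loop(s), length Σ = 7.644524

segments=12 loops=1 length=7.645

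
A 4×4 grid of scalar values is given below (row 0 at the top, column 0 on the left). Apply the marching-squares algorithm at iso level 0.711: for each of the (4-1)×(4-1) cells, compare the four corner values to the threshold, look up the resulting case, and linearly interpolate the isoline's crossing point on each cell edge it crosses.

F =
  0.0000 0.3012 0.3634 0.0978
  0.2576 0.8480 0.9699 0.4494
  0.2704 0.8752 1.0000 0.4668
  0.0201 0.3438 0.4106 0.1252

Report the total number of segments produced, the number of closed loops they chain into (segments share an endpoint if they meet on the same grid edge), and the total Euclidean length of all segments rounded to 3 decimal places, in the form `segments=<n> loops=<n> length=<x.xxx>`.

cell (0,0): code 0100 → (0.749,1.000)–(1.000,0.768)
cell (0,1): code 1100 → (0.573,2.000)–(0.749,1.000)
cell (0,2): code 1000 → (1.000,2.497)–(0.573,2.000)
cell (1,0): code 0110 → (1.000,0.768)–(2.000,0.729)
cell (1,2): code 1001 → (2.000,2.542)–(1.000,2.497)
cell (2,0): code 0010 → (2.000,0.729)–(2.309,1.000)
cell (2,1): code 0011 → (2.309,1.000)–(2.490,2.000)
cell (2,2): code 0001 → (2.490,2.000)–(2.000,2.542)
total: 8 segments, chained into 1 closed loop(s), length Σ = 6.172682

segments=8 loops=1 length=6.173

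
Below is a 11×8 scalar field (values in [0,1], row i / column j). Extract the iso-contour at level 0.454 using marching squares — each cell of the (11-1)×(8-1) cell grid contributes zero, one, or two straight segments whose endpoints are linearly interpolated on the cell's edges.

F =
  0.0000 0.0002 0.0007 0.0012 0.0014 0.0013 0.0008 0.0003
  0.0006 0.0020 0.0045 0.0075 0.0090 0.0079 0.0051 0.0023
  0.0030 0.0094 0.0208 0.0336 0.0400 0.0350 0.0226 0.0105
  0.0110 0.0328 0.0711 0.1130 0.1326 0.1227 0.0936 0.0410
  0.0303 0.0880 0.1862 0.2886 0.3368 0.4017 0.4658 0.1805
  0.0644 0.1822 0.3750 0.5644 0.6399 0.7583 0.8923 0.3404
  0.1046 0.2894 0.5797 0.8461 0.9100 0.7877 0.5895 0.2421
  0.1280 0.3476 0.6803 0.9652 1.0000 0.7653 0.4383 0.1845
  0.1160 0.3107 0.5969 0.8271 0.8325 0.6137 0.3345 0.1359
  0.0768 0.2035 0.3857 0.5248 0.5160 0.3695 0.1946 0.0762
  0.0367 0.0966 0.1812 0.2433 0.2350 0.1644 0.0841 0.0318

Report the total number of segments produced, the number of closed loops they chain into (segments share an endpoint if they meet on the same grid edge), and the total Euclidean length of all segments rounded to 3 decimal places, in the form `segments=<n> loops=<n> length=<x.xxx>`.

cell (3,5): code 0100 → (3.968,6.000)–(4.000,5.816)
cell (3,6): code 1000 → (4.000,6.041)–(3.968,6.000)
cell (4,2): code 0100 → (4.600,3.000)–(5.000,2.417)
cell (4,3): code 1100 → (4.387,4.000)–(4.600,3.000)
cell (4,4): code 1100 → (4.147,5.000)–(4.387,4.000)
cell (4,5): code 1110 → (4.000,5.816)–(4.147,5.000)
cell (4,6): code 1001 → (5.000,6.794)–(4.000,6.041)
cell (5,1): code 0100 → (5.386,2.000)–(6.000,1.567)
cell (5,2): code 1110 → (5.000,2.417)–(5.386,2.000)
cell (5,6): code 1001 → (6.000,6.390)–(5.000,6.794)
cell (6,1): code 0110 → (6.000,1.567)–(7.000,1.320)
cell (6,5): code 1011 → (7.000,5.952)–(6.896,6.000)
cell (6,6): code 0001 → (6.896,6.000)–(6.000,6.390)
cell (7,1): code 0110 → (7.000,1.320)–(8.000,1.501)
cell (7,5): code 1001 → (8.000,5.572)–(7.000,5.952)
cell (8,1): code 0010 → (8.000,1.501)–(8.677,2.000)
cell (8,2): code 0111 → (8.677,2.000)–(9.000,2.491)
cell (8,4): code 1011 → (9.000,4.423)–(8.654,5.000)
cell (8,5): code 0001 → (8.654,5.000)–(8.000,5.572)
cell (9,2): code 0010 → (9.000,2.491)–(9.252,3.000)
cell (9,3): code 0011 → (9.252,3.000)–(9.221,4.000)
cell (9,4): code 0001 → (9.221,4.000)–(9.000,4.423)
total: 22 segments, chained into 1 closed loop(s), length Σ = 16.699364

segments=22 loops=1 length=16.699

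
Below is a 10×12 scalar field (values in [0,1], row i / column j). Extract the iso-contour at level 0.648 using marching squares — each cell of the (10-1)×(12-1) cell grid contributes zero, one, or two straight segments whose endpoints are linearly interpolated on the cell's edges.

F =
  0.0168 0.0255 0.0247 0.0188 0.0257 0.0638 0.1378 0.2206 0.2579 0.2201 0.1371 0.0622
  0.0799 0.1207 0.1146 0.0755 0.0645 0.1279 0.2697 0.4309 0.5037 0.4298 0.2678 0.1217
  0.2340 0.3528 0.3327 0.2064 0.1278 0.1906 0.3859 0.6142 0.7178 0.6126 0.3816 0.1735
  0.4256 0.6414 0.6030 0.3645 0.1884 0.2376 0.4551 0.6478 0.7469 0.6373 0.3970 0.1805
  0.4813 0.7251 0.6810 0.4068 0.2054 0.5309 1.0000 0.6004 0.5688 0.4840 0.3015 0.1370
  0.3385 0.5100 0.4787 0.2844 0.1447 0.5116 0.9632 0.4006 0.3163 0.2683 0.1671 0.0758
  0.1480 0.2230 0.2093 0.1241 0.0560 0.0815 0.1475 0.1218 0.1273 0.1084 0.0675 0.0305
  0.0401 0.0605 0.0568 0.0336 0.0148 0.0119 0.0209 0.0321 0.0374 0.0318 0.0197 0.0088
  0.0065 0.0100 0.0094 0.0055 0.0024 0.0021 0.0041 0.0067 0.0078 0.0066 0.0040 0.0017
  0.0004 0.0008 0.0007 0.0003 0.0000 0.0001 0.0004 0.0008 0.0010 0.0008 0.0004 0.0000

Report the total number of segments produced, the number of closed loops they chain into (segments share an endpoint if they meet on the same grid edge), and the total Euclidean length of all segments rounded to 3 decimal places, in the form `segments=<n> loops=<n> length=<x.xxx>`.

cell (1,7): code 0100 → (1.674,8.000)–(2.000,7.326)
cell (1,8): code 1000 → (2.000,8.663)–(1.674,8.000)
cell (2,7): code 0110 → (2.000,7.326)–(3.000,7.002)
cell (2,8): code 1001 → (3.000,8.902)–(2.000,8.663)
cell (3,0): code 0100 → (3.079,1.000)–(4.000,0.684)
cell (3,1): code 1100 → (3.577,2.000)–(3.079,1.000)
cell (3,2): code 1000 → (4.000,2.120)–(3.577,2.000)
cell (3,5): code 0100 → (3.354,6.000)–(4.000,5.250)
cell (3,6): code 1000 → (4.000,6.881)–(3.354,6.000)
cell (3,7): code 0010 → (3.000,7.002)–(3.555,8.000)
cell (3,8): code 0001 → (3.555,8.000)–(3.000,8.902)
cell (4,0): code 0010 → (4.000,0.684)–(4.358,1.000)
cell (4,1): code 0011 → (4.358,1.000)–(4.163,2.000)
cell (4,2): code 0001 → (4.163,2.000)–(4.000,2.120)
cell (4,5): code 0110 → (4.000,5.250)–(5.000,5.302)
cell (4,6): code 1001 → (5.000,6.560)–(4.000,6.881)
cell (5,5): code 0010 → (5.000,5.302)–(5.386,6.000)
cell (5,6): code 0001 → (5.386,6.000)–(5.000,6.560)
total: 18 segments, chained into 3 closed loop(s), length Σ = 15.611713

segments=18 loops=3 length=15.612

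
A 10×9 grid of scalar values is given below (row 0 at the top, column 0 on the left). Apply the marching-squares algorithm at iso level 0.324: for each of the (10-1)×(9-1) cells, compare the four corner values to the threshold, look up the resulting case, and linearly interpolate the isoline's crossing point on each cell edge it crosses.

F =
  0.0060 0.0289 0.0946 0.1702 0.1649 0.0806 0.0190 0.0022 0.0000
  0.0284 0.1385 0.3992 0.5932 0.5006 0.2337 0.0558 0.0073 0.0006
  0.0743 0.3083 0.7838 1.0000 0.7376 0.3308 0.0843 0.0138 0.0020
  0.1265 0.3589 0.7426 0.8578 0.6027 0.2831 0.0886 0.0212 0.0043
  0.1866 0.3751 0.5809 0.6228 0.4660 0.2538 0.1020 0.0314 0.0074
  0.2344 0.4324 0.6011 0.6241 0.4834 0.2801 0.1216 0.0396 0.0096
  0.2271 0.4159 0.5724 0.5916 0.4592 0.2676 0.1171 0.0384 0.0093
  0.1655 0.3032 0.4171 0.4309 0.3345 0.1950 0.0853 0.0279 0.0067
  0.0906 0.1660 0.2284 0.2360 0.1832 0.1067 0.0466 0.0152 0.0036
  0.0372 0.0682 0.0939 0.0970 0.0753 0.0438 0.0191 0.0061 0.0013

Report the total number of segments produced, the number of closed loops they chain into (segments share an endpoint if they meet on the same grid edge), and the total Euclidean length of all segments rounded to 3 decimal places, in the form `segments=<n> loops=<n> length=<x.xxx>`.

segments=24 loops=1 length=19.243

cell (0,1): code 0100 → (0.753,2.000)–(1.000,1.712)
cell (0,2): code 1100 → (0.364,3.000)–(0.753,2.000)
cell (0,3): code 1100 → (0.474,4.000)–(0.364,3.000)
cell (0,4): code 1000 → (1.000,4.662)–(0.474,4.000)
cell (1,1): code 0110 → (1.000,1.712)–(2.000,1.033)
cell (1,4): code 1101 → (1.930,5.000)–(1.000,4.662)
cell (1,5): code 1000 → (2.000,5.028)–(1.930,5.000)
cell (2,0): code 0100 → (2.310,1.000)–(3.000,0.850)
cell (2,1): code 1110 → (2.000,1.033)–(2.310,1.000)
cell (2,4): code 1011 → (3.000,4.872)–(2.143,5.000)
cell (2,5): code 0001 → (2.143,5.000)–(2.000,5.028)
cell (3,0): code 0110 → (3.000,0.850)–(4.000,0.729)
cell (3,4): code 1001 → (4.000,4.669)–(3.000,4.872)
cell (4,0): code 0110 → (4.000,0.729)–(5.000,0.453)
cell (4,4): code 1001 → (5.000,4.784)–(4.000,4.669)
cell (5,0): code 0110 → (5.000,0.453)–(6.000,0.513)
cell (5,4): code 1001 → (6.000,4.706)–(5.000,4.784)
cell (6,0): code 0010 → (6.000,0.513)–(6.815,1.000)
cell (6,1): code 0111 → (6.815,1.000)–(7.000,1.183)
cell (6,4): code 1001 → (7.000,4.075)–(6.000,4.706)
cell (7,1): code 0010 → (7.000,1.183)–(7.493,2.000)
cell (7,2): code 0011 → (7.493,2.000)–(7.548,3.000)
cell (7,3): code 0011 → (7.548,3.000)–(7.069,4.000)
cell (7,4): code 0001 → (7.069,4.000)–(7.000,4.075)
total: 24 segments, chained into 1 closed loop(s), length Σ = 19.243160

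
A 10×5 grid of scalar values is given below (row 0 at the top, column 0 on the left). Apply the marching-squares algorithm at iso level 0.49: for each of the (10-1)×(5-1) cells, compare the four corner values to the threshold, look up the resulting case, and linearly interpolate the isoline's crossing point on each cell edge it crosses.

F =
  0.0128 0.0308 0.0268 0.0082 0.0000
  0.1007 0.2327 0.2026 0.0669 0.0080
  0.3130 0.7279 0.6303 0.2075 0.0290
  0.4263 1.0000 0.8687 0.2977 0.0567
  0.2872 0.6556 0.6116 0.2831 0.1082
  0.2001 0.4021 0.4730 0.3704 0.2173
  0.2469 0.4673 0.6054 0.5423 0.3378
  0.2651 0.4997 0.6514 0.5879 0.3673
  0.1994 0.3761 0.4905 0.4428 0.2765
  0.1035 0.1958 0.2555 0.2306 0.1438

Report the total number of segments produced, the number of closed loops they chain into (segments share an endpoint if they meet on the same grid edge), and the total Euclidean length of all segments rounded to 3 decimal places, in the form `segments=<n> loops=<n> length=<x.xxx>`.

cell (1,0): code 0100 → (1.520,1.000)–(2.000,0.427)
cell (1,1): code 1100 → (1.672,2.000)–(1.520,1.000)
cell (1,2): code 1000 → (2.000,2.332)–(1.672,2.000)
cell (2,0): code 0110 → (2.000,0.427)–(3.000,0.111)
cell (2,2): code 1001 → (3.000,2.663)–(2.000,2.332)
cell (3,0): code 0110 → (3.000,0.111)–(4.000,0.550)
cell (3,2): code 1001 → (4.000,2.370)–(3.000,2.663)
cell (4,0): code 0010 → (4.000,0.550)–(4.653,1.000)
cell (4,1): code 0011 → (4.653,1.000)–(4.877,2.000)
cell (4,2): code 0001 → (4.877,2.000)–(4.000,2.370)
cell (5,1): code 0100 → (5.128,2.000)–(6.000,1.164)
cell (5,2): code 1100 → (5.696,3.000)–(5.128,2.000)
cell (5,3): code 1000 → (6.000,3.256)–(5.696,3.000)
cell (6,0): code 0100 → (6.701,1.000)–(7.000,0.959)
cell (6,1): code 1110 → (6.000,1.164)–(6.701,1.000)
cell (6,3): code 1001 → (7.000,3.444)–(6.000,3.256)
cell (7,0): code 0010 → (7.000,0.959)–(7.078,1.000)
cell (7,1): code 0111 → (7.078,1.000)–(8.000,1.996)
cell (7,2): code 1011 → (8.000,2.010)–(7.675,3.000)
cell (7,3): code 0001 → (7.675,3.000)–(7.000,3.444)
cell (8,1): code 0010 → (8.000,1.996)–(8.002,2.000)
cell (8,2): code 0001 → (8.002,2.000)–(8.000,2.010)
total: 22 segments, chained into 2 closed loop(s), length Σ = 17.336791

segments=22 loops=2 length=17.337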